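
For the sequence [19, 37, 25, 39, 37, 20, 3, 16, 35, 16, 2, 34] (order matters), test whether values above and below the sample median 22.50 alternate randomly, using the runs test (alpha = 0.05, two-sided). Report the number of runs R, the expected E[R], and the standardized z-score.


Step 1: Compute median = 22.50; label A = above, B = below.
Labels in order: BAAAABBBABBA  (n_A = 6, n_B = 6)
Step 2: Count runs R = 6.
Step 3: Under H0 (random ordering), E[R] = 2*n_A*n_B/(n_A+n_B) + 1 = 2*6*6/12 + 1 = 7.0000.
        Var[R] = 2*n_A*n_B*(2*n_A*n_B - n_A - n_B) / ((n_A+n_B)^2 * (n_A+n_B-1)) = 4320/1584 = 2.7273.
        SD[R] = 1.6514.
Step 4: Continuity-corrected z = (R + 0.5 - E[R]) / SD[R] = (6 + 0.5 - 7.0000) / 1.6514 = -0.3028.
Step 5: Two-sided p-value via normal approximation = 2*(1 - Phi(|z|)) = 0.762069.
Step 6: alpha = 0.05. fail to reject H0.

R = 6, z = -0.3028, p = 0.762069, fail to reject H0.


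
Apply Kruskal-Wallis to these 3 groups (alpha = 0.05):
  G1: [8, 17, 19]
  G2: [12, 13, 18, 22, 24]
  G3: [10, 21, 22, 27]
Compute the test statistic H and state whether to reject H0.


Step 1: Combine all N = 12 observations and assign midranks.
sorted (value, group, rank): (8,G1,1), (10,G3,2), (12,G2,3), (13,G2,4), (17,G1,5), (18,G2,6), (19,G1,7), (21,G3,8), (22,G2,9.5), (22,G3,9.5), (24,G2,11), (27,G3,12)
Step 2: Sum ranks within each group.
R_1 = 13 (n_1 = 3)
R_2 = 33.5 (n_2 = 5)
R_3 = 31.5 (n_3 = 4)
Step 3: H = 12/(N(N+1)) * sum(R_i^2/n_i) - 3(N+1)
     = 12/(12*13) * (13^2/3 + 33.5^2/5 + 31.5^2/4) - 3*13
     = 0.076923 * 528.846 - 39
     = 1.680449.
Step 4: Ties present; correction factor C = 1 - 6/(12^3 - 12) = 0.996503. Corrected H = 1.680449 / 0.996503 = 1.686345.
Step 5: Under H0, H ~ chi^2(2); p-value = 0.430343.
Step 6: alpha = 0.05. fail to reject H0.

H = 1.6863, df = 2, p = 0.430343, fail to reject H0.


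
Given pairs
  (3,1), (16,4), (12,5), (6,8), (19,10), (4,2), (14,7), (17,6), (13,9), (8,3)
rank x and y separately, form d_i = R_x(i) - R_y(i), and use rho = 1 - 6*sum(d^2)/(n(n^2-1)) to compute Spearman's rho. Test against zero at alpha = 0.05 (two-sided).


Step 1: Rank x and y separately (midranks; no ties here).
rank(x): 3->1, 16->8, 12->5, 6->3, 19->10, 4->2, 14->7, 17->9, 13->6, 8->4
rank(y): 1->1, 4->4, 5->5, 8->8, 10->10, 2->2, 7->7, 6->6, 9->9, 3->3
Step 2: d_i = R_x(i) - R_y(i); compute d_i^2.
  (1-1)^2=0, (8-4)^2=16, (5-5)^2=0, (3-8)^2=25, (10-10)^2=0, (2-2)^2=0, (7-7)^2=0, (9-6)^2=9, (6-9)^2=9, (4-3)^2=1
sum(d^2) = 60.
Step 3: rho = 1 - 6*60 / (10*(10^2 - 1)) = 1 - 360/990 = 0.636364.
Step 4: Under H0, t = rho * sqrt((n-2)/(1-rho^2)) = 2.3333 ~ t(8).
Step 5: Two-sided p-value from the t-distribution with 8 df = 0.047912.
Step 6: alpha = 0.05. reject H0.

rho = 0.6364, p = 0.047912, reject H0 at alpha = 0.05.


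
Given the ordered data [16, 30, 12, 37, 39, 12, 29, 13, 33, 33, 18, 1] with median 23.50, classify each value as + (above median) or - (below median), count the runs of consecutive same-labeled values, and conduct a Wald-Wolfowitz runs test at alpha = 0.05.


Step 1: Compute median = 23.50; label A = above, B = below.
Labels in order: BABAABABAABB  (n_A = 6, n_B = 6)
Step 2: Count runs R = 9.
Step 3: Under H0 (random ordering), E[R] = 2*n_A*n_B/(n_A+n_B) + 1 = 2*6*6/12 + 1 = 7.0000.
        Var[R] = 2*n_A*n_B*(2*n_A*n_B - n_A - n_B) / ((n_A+n_B)^2 * (n_A+n_B-1)) = 4320/1584 = 2.7273.
        SD[R] = 1.6514.
Step 4: Continuity-corrected z = (R - 0.5 - E[R]) / SD[R] = (9 - 0.5 - 7.0000) / 1.6514 = 0.9083.
Step 5: Two-sided p-value via normal approximation = 2*(1 - Phi(|z|)) = 0.363722.
Step 6: alpha = 0.05. fail to reject H0.

R = 9, z = 0.9083, p = 0.363722, fail to reject H0.


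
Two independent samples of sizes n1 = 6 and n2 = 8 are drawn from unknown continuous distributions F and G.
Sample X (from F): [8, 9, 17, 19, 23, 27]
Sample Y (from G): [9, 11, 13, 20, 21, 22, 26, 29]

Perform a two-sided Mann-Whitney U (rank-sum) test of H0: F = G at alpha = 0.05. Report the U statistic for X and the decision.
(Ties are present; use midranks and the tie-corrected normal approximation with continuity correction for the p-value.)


Step 1: Combine and sort all 14 observations; assign midranks.
sorted (value, group): (8,X), (9,X), (9,Y), (11,Y), (13,Y), (17,X), (19,X), (20,Y), (21,Y), (22,Y), (23,X), (26,Y), (27,X), (29,Y)
ranks: 8->1, 9->2.5, 9->2.5, 11->4, 13->5, 17->6, 19->7, 20->8, 21->9, 22->10, 23->11, 26->12, 27->13, 29->14
Step 2: Rank sum for X: R1 = 1 + 2.5 + 6 + 7 + 11 + 13 = 40.5.
Step 3: U_X = R1 - n1(n1+1)/2 = 40.5 - 6*7/2 = 40.5 - 21 = 19.5.
       U_Y = n1*n2 - U_X = 48 - 19.5 = 28.5.
Step 4: Ties are present, so use the tie-corrected normal approximation (with continuity correction) for the p-value.
Step 5: p-value = 0.605180; compare to alpha = 0.05. fail to reject H0.

U_X = 19.5, p = 0.605180, fail to reject H0 at alpha = 0.05.


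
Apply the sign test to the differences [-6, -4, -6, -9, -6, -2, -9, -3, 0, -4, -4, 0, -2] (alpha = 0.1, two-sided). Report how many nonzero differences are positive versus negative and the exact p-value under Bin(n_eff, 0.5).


Step 1: Discard zero differences. Original n = 13; n_eff = number of nonzero differences = 11.
Nonzero differences (with sign): -6, -4, -6, -9, -6, -2, -9, -3, -4, -4, -2
Step 2: Count signs: positive = 0, negative = 11.
Step 3: Under H0: P(positive) = 0.5, so the number of positives S ~ Bin(11, 0.5).
Step 4: Two-sided exact p-value = sum of Bin(11,0.5) probabilities at or below the observed probability = 0.000977.
Step 5: alpha = 0.1. reject H0.

n_eff = 11, pos = 0, neg = 11, p = 0.000977, reject H0.


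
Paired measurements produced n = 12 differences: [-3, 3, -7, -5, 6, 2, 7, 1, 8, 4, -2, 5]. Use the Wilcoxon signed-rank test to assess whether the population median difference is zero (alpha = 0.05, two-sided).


Step 1: Drop any zero differences (none here) and take |d_i|.
|d| = [3, 3, 7, 5, 6, 2, 7, 1, 8, 4, 2, 5]
Step 2: Midrank |d_i| (ties get averaged ranks).
ranks: |3|->4.5, |3|->4.5, |7|->10.5, |5|->7.5, |6|->9, |2|->2.5, |7|->10.5, |1|->1, |8|->12, |4|->6, |2|->2.5, |5|->7.5
Step 3: Attach original signs; sum ranks with positive sign and with negative sign.
W+ = 4.5 + 9 + 2.5 + 10.5 + 1 + 12 + 6 + 7.5 = 53
W- = 4.5 + 10.5 + 7.5 + 2.5 = 25
(Check: W+ + W- = 78 should equal n(n+1)/2 = 78.)
Step 4: Test statistic W = min(W+, W-) = 25.
Step 5: Ties in |d|, so use the tie-corrected normal approximation.
        E[W] = n(n+1)/4 = 12*13/4 = 39.
        Tie groups: |d|=2 (t=2), |d|=3 (t=2), |d|=5 (t=2), |d|=7 (t=2); sum(t^3 - t) = 24.
        Var[W] = n(n+1)(2n+1)/24 - sum(t^3-t)/48 = 3900/24 - 24/48 = 162.
        z = (W - E[W]) / sqrt(Var[W]) = (25 - 39) / 12.7279 = -1.0999.
        Two-sided p = 2*Phi(z) = 0.271357.
Step 6: alpha = 0.05. fail to reject H0.

W+ = 53, W- = 25, W = min = 25, p = 0.271357, fail to reject H0.


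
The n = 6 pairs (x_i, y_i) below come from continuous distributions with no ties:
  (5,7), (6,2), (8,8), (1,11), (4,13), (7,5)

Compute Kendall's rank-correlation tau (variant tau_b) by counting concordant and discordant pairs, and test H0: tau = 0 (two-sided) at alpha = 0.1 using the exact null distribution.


Step 1: Enumerate the 15 unordered pairs (i,j) with i<j and classify each by sign(x_j-x_i) * sign(y_j-y_i).
  (1,2):dx=+1,dy=-5->D; (1,3):dx=+3,dy=+1->C; (1,4):dx=-4,dy=+4->D; (1,5):dx=-1,dy=+6->D
  (1,6):dx=+2,dy=-2->D; (2,3):dx=+2,dy=+6->C; (2,4):dx=-5,dy=+9->D; (2,5):dx=-2,dy=+11->D
  (2,6):dx=+1,dy=+3->C; (3,4):dx=-7,dy=+3->D; (3,5):dx=-4,dy=+5->D; (3,6):dx=-1,dy=-3->C
  (4,5):dx=+3,dy=+2->C; (4,6):dx=+6,dy=-6->D; (5,6):dx=+3,dy=-8->D
Step 2: C = 5, D = 10, total pairs = 15.
Step 3: tau = (C - D)/(n(n-1)/2) = (5 - 10)/15 = -0.333333.
Step 4: Exact two-sided p-value (enumerate n! = 720 permutations of y under H0): p = 0.469444.
Step 5: alpha = 0.1. fail to reject H0.

tau_b = -0.3333 (C=5, D=10), p = 0.469444, fail to reject H0.


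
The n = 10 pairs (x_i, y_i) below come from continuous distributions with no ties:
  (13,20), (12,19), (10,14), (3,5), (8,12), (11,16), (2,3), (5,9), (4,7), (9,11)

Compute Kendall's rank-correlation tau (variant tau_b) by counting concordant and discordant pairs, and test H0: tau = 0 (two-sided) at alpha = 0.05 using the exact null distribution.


Step 1: Enumerate the 45 unordered pairs (i,j) with i<j and classify each by sign(x_j-x_i) * sign(y_j-y_i).
  (1,2):dx=-1,dy=-1->C; (1,3):dx=-3,dy=-6->C; (1,4):dx=-10,dy=-15->C; (1,5):dx=-5,dy=-8->C
  (1,6):dx=-2,dy=-4->C; (1,7):dx=-11,dy=-17->C; (1,8):dx=-8,dy=-11->C; (1,9):dx=-9,dy=-13->C
  (1,10):dx=-4,dy=-9->C; (2,3):dx=-2,dy=-5->C; (2,4):dx=-9,dy=-14->C; (2,5):dx=-4,dy=-7->C
  (2,6):dx=-1,dy=-3->C; (2,7):dx=-10,dy=-16->C; (2,8):dx=-7,dy=-10->C; (2,9):dx=-8,dy=-12->C
  (2,10):dx=-3,dy=-8->C; (3,4):dx=-7,dy=-9->C; (3,5):dx=-2,dy=-2->C; (3,6):dx=+1,dy=+2->C
  (3,7):dx=-8,dy=-11->C; (3,8):dx=-5,dy=-5->C; (3,9):dx=-6,dy=-7->C; (3,10):dx=-1,dy=-3->C
  (4,5):dx=+5,dy=+7->C; (4,6):dx=+8,dy=+11->C; (4,7):dx=-1,dy=-2->C; (4,8):dx=+2,dy=+4->C
  (4,9):dx=+1,dy=+2->C; (4,10):dx=+6,dy=+6->C; (5,6):dx=+3,dy=+4->C; (5,7):dx=-6,dy=-9->C
  (5,8):dx=-3,dy=-3->C; (5,9):dx=-4,dy=-5->C; (5,10):dx=+1,dy=-1->D; (6,7):dx=-9,dy=-13->C
  (6,8):dx=-6,dy=-7->C; (6,9):dx=-7,dy=-9->C; (6,10):dx=-2,dy=-5->C; (7,8):dx=+3,dy=+6->C
  (7,9):dx=+2,dy=+4->C; (7,10):dx=+7,dy=+8->C; (8,9):dx=-1,dy=-2->C; (8,10):dx=+4,dy=+2->C
  (9,10):dx=+5,dy=+4->C
Step 2: C = 44, D = 1, total pairs = 45.
Step 3: tau = (C - D)/(n(n-1)/2) = (44 - 1)/45 = 0.955556.
Step 4: Exact two-sided p-value (enumerate n! = 3628800 permutations of y under H0): p = 0.000006.
Step 5: alpha = 0.05. reject H0.

tau_b = 0.9556 (C=44, D=1), p = 0.000006, reject H0.


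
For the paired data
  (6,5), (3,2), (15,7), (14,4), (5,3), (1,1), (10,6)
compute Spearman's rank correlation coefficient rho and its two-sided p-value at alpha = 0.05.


Step 1: Rank x and y separately (midranks; no ties here).
rank(x): 6->4, 3->2, 15->7, 14->6, 5->3, 1->1, 10->5
rank(y): 5->5, 2->2, 7->7, 4->4, 3->3, 1->1, 6->6
Step 2: d_i = R_x(i) - R_y(i); compute d_i^2.
  (4-5)^2=1, (2-2)^2=0, (7-7)^2=0, (6-4)^2=4, (3-3)^2=0, (1-1)^2=0, (5-6)^2=1
sum(d^2) = 6.
Step 3: rho = 1 - 6*6 / (7*(7^2 - 1)) = 1 - 36/336 = 0.892857.
Step 4: Under H0, t = rho * sqrt((n-2)/(1-rho^2)) = 4.4333 ~ t(5).
Step 5: Two-sided p-value from the t-distribution with 5 df = 0.006807.
Step 6: alpha = 0.05. reject H0.

rho = 0.8929, p = 0.006807, reject H0 at alpha = 0.05.


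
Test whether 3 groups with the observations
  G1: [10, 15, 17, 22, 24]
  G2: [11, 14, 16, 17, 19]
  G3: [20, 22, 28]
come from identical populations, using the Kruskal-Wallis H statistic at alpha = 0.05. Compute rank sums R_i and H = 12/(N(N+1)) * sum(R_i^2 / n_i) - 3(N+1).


Step 1: Combine all N = 13 observations and assign midranks.
sorted (value, group, rank): (10,G1,1), (11,G2,2), (14,G2,3), (15,G1,4), (16,G2,5), (17,G1,6.5), (17,G2,6.5), (19,G2,8), (20,G3,9), (22,G1,10.5), (22,G3,10.5), (24,G1,12), (28,G3,13)
Step 2: Sum ranks within each group.
R_1 = 34 (n_1 = 5)
R_2 = 24.5 (n_2 = 5)
R_3 = 32.5 (n_3 = 3)
Step 3: H = 12/(N(N+1)) * sum(R_i^2/n_i) - 3(N+1)
     = 12/(13*14) * (34^2/5 + 24.5^2/5 + 32.5^2/3) - 3*14
     = 0.065934 * 703.333 - 42
     = 4.373626.
Step 4: Ties present; correction factor C = 1 - 12/(13^3 - 13) = 0.994505. Corrected H = 4.373626 / 0.994505 = 4.397790.
Step 5: Under H0, H ~ chi^2(2); p-value = 0.110926.
Step 6: alpha = 0.05. fail to reject H0.

H = 4.3978, df = 2, p = 0.110926, fail to reject H0.


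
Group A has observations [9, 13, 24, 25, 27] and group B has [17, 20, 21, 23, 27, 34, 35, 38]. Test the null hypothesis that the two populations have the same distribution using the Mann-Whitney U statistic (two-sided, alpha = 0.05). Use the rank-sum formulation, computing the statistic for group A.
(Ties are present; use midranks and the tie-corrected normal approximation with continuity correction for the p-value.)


Step 1: Combine and sort all 13 observations; assign midranks.
sorted (value, group): (9,X), (13,X), (17,Y), (20,Y), (21,Y), (23,Y), (24,X), (25,X), (27,X), (27,Y), (34,Y), (35,Y), (38,Y)
ranks: 9->1, 13->2, 17->3, 20->4, 21->5, 23->6, 24->7, 25->8, 27->9.5, 27->9.5, 34->11, 35->12, 38->13
Step 2: Rank sum for X: R1 = 1 + 2 + 7 + 8 + 9.5 = 27.5.
Step 3: U_X = R1 - n1(n1+1)/2 = 27.5 - 5*6/2 = 27.5 - 15 = 12.5.
       U_Y = n1*n2 - U_X = 40 - 12.5 = 27.5.
Step 4: Ties are present, so use the tie-corrected normal approximation (with continuity correction) for the p-value.
Step 5: p-value = 0.304842; compare to alpha = 0.05. fail to reject H0.

U_X = 12.5, p = 0.304842, fail to reject H0 at alpha = 0.05.


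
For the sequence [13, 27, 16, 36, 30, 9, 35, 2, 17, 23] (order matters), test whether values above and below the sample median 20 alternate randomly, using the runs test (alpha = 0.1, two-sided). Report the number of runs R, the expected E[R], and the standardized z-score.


Step 1: Compute median = 20; label A = above, B = below.
Labels in order: BABAABABBA  (n_A = 5, n_B = 5)
Step 2: Count runs R = 8.
Step 3: Under H0 (random ordering), E[R] = 2*n_A*n_B/(n_A+n_B) + 1 = 2*5*5/10 + 1 = 6.0000.
        Var[R] = 2*n_A*n_B*(2*n_A*n_B - n_A - n_B) / ((n_A+n_B)^2 * (n_A+n_B-1)) = 2000/900 = 2.2222.
        SD[R] = 1.4907.
Step 4: Continuity-corrected z = (R - 0.5 - E[R]) / SD[R] = (8 - 0.5 - 6.0000) / 1.4907 = 1.0062.
Step 5: Two-sided p-value via normal approximation = 2*(1 - Phi(|z|)) = 0.314305.
Step 6: alpha = 0.1. fail to reject H0.

R = 8, z = 1.0062, p = 0.314305, fail to reject H0.


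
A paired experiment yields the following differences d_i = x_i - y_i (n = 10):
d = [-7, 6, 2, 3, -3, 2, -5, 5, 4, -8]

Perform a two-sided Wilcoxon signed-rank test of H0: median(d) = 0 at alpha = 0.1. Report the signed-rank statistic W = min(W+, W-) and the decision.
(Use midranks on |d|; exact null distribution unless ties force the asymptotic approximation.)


Step 1: Drop any zero differences (none here) and take |d_i|.
|d| = [7, 6, 2, 3, 3, 2, 5, 5, 4, 8]
Step 2: Midrank |d_i| (ties get averaged ranks).
ranks: |7|->9, |6|->8, |2|->1.5, |3|->3.5, |3|->3.5, |2|->1.5, |5|->6.5, |5|->6.5, |4|->5, |8|->10
Step 3: Attach original signs; sum ranks with positive sign and with negative sign.
W+ = 8 + 1.5 + 3.5 + 1.5 + 6.5 + 5 = 26
W- = 9 + 3.5 + 6.5 + 10 = 29
(Check: W+ + W- = 55 should equal n(n+1)/2 = 55.)
Step 4: Test statistic W = min(W+, W-) = 26.
Step 5: Ties in |d|, so use the tie-corrected normal approximation.
        E[W] = n(n+1)/4 = 10*11/4 = 27.5.
        Tie groups: |d|=2 (t=2), |d|=3 (t=2), |d|=5 (t=2); sum(t^3 - t) = 18.
        Var[W] = n(n+1)(2n+1)/24 - sum(t^3-t)/48 = 2310/24 - 18/48 = 95.875.
        z = (W - E[W]) / sqrt(Var[W]) = (26 - 27.5) / 9.7916 = -0.1532.
        Two-sided p = 2*Phi(z) = 0.878246.
Step 6: alpha = 0.1. fail to reject H0.

W+ = 26, W- = 29, W = min = 26, p = 0.878246, fail to reject H0.


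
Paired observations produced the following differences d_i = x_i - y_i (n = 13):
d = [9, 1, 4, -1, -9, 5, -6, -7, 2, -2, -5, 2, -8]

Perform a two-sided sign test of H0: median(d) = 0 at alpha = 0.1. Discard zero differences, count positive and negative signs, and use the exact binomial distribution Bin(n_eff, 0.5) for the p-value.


Step 1: Discard zero differences. Original n = 13; n_eff = number of nonzero differences = 13.
Nonzero differences (with sign): +9, +1, +4, -1, -9, +5, -6, -7, +2, -2, -5, +2, -8
Step 2: Count signs: positive = 6, negative = 7.
Step 3: Under H0: P(positive) = 0.5, so the number of positives S ~ Bin(13, 0.5).
Step 4: Two-sided exact p-value = sum of Bin(13,0.5) probabilities at or below the observed probability = 1.000000.
Step 5: alpha = 0.1. fail to reject H0.

n_eff = 13, pos = 6, neg = 7, p = 1.000000, fail to reject H0.


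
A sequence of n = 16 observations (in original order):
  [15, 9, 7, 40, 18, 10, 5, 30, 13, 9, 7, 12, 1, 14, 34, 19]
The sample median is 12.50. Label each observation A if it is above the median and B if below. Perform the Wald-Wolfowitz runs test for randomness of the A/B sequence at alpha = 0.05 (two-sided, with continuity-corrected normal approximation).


Step 1: Compute median = 12.50; label A = above, B = below.
Labels in order: ABBAABBAABBBBAAA  (n_A = 8, n_B = 8)
Step 2: Count runs R = 7.
Step 3: Under H0 (random ordering), E[R] = 2*n_A*n_B/(n_A+n_B) + 1 = 2*8*8/16 + 1 = 9.0000.
        Var[R] = 2*n_A*n_B*(2*n_A*n_B - n_A - n_B) / ((n_A+n_B)^2 * (n_A+n_B-1)) = 14336/3840 = 3.7333.
        SD[R] = 1.9322.
Step 4: Continuity-corrected z = (R + 0.5 - E[R]) / SD[R] = (7 + 0.5 - 9.0000) / 1.9322 = -0.7763.
Step 5: Two-sided p-value via normal approximation = 2*(1 - Phi(|z|)) = 0.437558.
Step 6: alpha = 0.05. fail to reject H0.

R = 7, z = -0.7763, p = 0.437558, fail to reject H0.


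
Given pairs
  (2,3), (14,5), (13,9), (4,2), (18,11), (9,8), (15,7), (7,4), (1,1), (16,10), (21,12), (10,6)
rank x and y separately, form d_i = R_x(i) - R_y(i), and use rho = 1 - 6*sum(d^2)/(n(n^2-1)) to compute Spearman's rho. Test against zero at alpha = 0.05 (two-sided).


Step 1: Rank x and y separately (midranks; no ties here).
rank(x): 2->2, 14->8, 13->7, 4->3, 18->11, 9->5, 15->9, 7->4, 1->1, 16->10, 21->12, 10->6
rank(y): 3->3, 5->5, 9->9, 2->2, 11->11, 8->8, 7->7, 4->4, 1->1, 10->10, 12->12, 6->6
Step 2: d_i = R_x(i) - R_y(i); compute d_i^2.
  (2-3)^2=1, (8-5)^2=9, (7-9)^2=4, (3-2)^2=1, (11-11)^2=0, (5-8)^2=9, (9-7)^2=4, (4-4)^2=0, (1-1)^2=0, (10-10)^2=0, (12-12)^2=0, (6-6)^2=0
sum(d^2) = 28.
Step 3: rho = 1 - 6*28 / (12*(12^2 - 1)) = 1 - 168/1716 = 0.902098.
Step 4: Under H0, t = rho * sqrt((n-2)/(1-rho^2)) = 6.6106 ~ t(10).
Step 5: Two-sided p-value from the t-distribution with 10 df = 0.000060.
Step 6: alpha = 0.05. reject H0.

rho = 0.9021, p = 0.000060, reject H0 at alpha = 0.05.


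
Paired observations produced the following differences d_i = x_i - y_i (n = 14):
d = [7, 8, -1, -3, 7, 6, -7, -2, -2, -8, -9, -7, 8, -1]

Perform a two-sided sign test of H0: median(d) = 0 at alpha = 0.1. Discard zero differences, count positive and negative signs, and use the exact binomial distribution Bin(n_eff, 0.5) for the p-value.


Step 1: Discard zero differences. Original n = 14; n_eff = number of nonzero differences = 14.
Nonzero differences (with sign): +7, +8, -1, -3, +7, +6, -7, -2, -2, -8, -9, -7, +8, -1
Step 2: Count signs: positive = 5, negative = 9.
Step 3: Under H0: P(positive) = 0.5, so the number of positives S ~ Bin(14, 0.5).
Step 4: Two-sided exact p-value = sum of Bin(14,0.5) probabilities at or below the observed probability = 0.423950.
Step 5: alpha = 0.1. fail to reject H0.

n_eff = 14, pos = 5, neg = 9, p = 0.423950, fail to reject H0.


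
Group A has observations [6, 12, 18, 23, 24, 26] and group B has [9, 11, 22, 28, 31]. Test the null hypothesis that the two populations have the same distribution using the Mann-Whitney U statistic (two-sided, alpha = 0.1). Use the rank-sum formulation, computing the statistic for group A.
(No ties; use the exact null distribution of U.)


Step 1: Combine and sort all 11 observations; assign midranks.
sorted (value, group): (6,X), (9,Y), (11,Y), (12,X), (18,X), (22,Y), (23,X), (24,X), (26,X), (28,Y), (31,Y)
ranks: 6->1, 9->2, 11->3, 12->4, 18->5, 22->6, 23->7, 24->8, 26->9, 28->10, 31->11
Step 2: Rank sum for X: R1 = 1 + 4 + 5 + 7 + 8 + 9 = 34.
Step 3: U_X = R1 - n1(n1+1)/2 = 34 - 6*7/2 = 34 - 21 = 13.
       U_Y = n1*n2 - U_X = 30 - 13 = 17.
Step 4: No ties, so the exact null distribution of U (based on enumerating the C(11,6) = 462 equally likely rank assignments) gives the two-sided p-value.
Step 5: p-value = 0.792208; compare to alpha = 0.1. fail to reject H0.

U_X = 13, p = 0.792208, fail to reject H0 at alpha = 0.1.


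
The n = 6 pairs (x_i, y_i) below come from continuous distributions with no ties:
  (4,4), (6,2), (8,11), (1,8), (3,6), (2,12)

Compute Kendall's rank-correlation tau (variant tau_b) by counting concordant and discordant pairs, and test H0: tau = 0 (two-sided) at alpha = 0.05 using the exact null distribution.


Step 1: Enumerate the 15 unordered pairs (i,j) with i<j and classify each by sign(x_j-x_i) * sign(y_j-y_i).
  (1,2):dx=+2,dy=-2->D; (1,3):dx=+4,dy=+7->C; (1,4):dx=-3,dy=+4->D; (1,5):dx=-1,dy=+2->D
  (1,6):dx=-2,dy=+8->D; (2,3):dx=+2,dy=+9->C; (2,4):dx=-5,dy=+6->D; (2,5):dx=-3,dy=+4->D
  (2,6):dx=-4,dy=+10->D; (3,4):dx=-7,dy=-3->C; (3,5):dx=-5,dy=-5->C; (3,6):dx=-6,dy=+1->D
  (4,5):dx=+2,dy=-2->D; (4,6):dx=+1,dy=+4->C; (5,6):dx=-1,dy=+6->D
Step 2: C = 5, D = 10, total pairs = 15.
Step 3: tau = (C - D)/(n(n-1)/2) = (5 - 10)/15 = -0.333333.
Step 4: Exact two-sided p-value (enumerate n! = 720 permutations of y under H0): p = 0.469444.
Step 5: alpha = 0.05. fail to reject H0.

tau_b = -0.3333 (C=5, D=10), p = 0.469444, fail to reject H0.


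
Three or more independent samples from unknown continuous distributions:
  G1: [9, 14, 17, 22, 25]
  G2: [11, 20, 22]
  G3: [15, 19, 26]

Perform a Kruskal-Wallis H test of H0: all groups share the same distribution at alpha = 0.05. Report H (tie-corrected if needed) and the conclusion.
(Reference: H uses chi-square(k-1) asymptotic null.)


Step 1: Combine all N = 11 observations and assign midranks.
sorted (value, group, rank): (9,G1,1), (11,G2,2), (14,G1,3), (15,G3,4), (17,G1,5), (19,G3,6), (20,G2,7), (22,G1,8.5), (22,G2,8.5), (25,G1,10), (26,G3,11)
Step 2: Sum ranks within each group.
R_1 = 27.5 (n_1 = 5)
R_2 = 17.5 (n_2 = 3)
R_3 = 21 (n_3 = 3)
Step 3: H = 12/(N(N+1)) * sum(R_i^2/n_i) - 3(N+1)
     = 12/(11*12) * (27.5^2/5 + 17.5^2/3 + 21^2/3) - 3*12
     = 0.090909 * 400.333 - 36
     = 0.393939.
Step 4: Ties present; correction factor C = 1 - 6/(11^3 - 11) = 0.995455. Corrected H = 0.393939 / 0.995455 = 0.395738.
Step 5: Under H0, H ~ chi^2(2); p-value = 0.820477.
Step 6: alpha = 0.05. fail to reject H0.

H = 0.3957, df = 2, p = 0.820477, fail to reject H0.


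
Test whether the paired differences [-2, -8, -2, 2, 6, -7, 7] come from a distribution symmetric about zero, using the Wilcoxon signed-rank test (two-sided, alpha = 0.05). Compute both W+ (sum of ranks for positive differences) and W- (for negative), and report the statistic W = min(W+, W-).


Step 1: Drop any zero differences (none here) and take |d_i|.
|d| = [2, 8, 2, 2, 6, 7, 7]
Step 2: Midrank |d_i| (ties get averaged ranks).
ranks: |2|->2, |8|->7, |2|->2, |2|->2, |6|->4, |7|->5.5, |7|->5.5
Step 3: Attach original signs; sum ranks with positive sign and with negative sign.
W+ = 2 + 4 + 5.5 = 11.5
W- = 2 + 7 + 2 + 5.5 = 16.5
(Check: W+ + W- = 28 should equal n(n+1)/2 = 28.)
Step 4: Test statistic W = min(W+, W-) = 11.5.
Step 5: Ties in |d|, so use the tie-corrected normal approximation.
        E[W] = n(n+1)/4 = 7*8/4 = 14.
        Tie groups: |d|=2 (t=3), |d|=7 (t=2); sum(t^3 - t) = 30.
        Var[W] = n(n+1)(2n+1)/24 - sum(t^3-t)/48 = 840/24 - 30/48 = 34.375.
        z = (W - E[W]) / sqrt(Var[W]) = (11.5 - 14) / 5.8630 = -0.4264.
        Two-sided p = 2*Phi(z) = 0.669815.
Step 6: alpha = 0.05. fail to reject H0.

W+ = 11.5, W- = 16.5, W = min = 11.5, p = 0.669815, fail to reject H0.


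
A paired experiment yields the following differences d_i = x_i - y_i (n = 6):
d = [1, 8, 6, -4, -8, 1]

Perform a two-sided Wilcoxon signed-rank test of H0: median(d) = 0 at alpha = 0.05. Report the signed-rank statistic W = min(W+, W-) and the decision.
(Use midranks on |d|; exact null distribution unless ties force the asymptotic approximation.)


Step 1: Drop any zero differences (none here) and take |d_i|.
|d| = [1, 8, 6, 4, 8, 1]
Step 2: Midrank |d_i| (ties get averaged ranks).
ranks: |1|->1.5, |8|->5.5, |6|->4, |4|->3, |8|->5.5, |1|->1.5
Step 3: Attach original signs; sum ranks with positive sign and with negative sign.
W+ = 1.5 + 5.5 + 4 + 1.5 = 12.5
W- = 3 + 5.5 = 8.5
(Check: W+ + W- = 21 should equal n(n+1)/2 = 21.)
Step 4: Test statistic W = min(W+, W-) = 8.5.
Step 5: Ties in |d|, so use the tie-corrected normal approximation.
        E[W] = n(n+1)/4 = 6*7/4 = 10.5.
        Tie groups: |d|=1 (t=2), |d|=8 (t=2); sum(t^3 - t) = 12.
        Var[W] = n(n+1)(2n+1)/24 - sum(t^3-t)/48 = 546/24 - 12/48 = 22.5.
        z = (W - E[W]) / sqrt(Var[W]) = (8.5 - 10.5) / 4.7434 = -0.4216.
        Two-sided p = 2*Phi(z) = 0.673290.
Step 6: alpha = 0.05. fail to reject H0.

W+ = 12.5, W- = 8.5, W = min = 8.5, p = 0.673290, fail to reject H0.


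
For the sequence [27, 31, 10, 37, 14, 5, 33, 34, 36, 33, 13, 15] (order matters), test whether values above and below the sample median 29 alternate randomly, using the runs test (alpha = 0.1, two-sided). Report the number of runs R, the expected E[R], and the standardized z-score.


Step 1: Compute median = 29; label A = above, B = below.
Labels in order: BABABBAAAABB  (n_A = 6, n_B = 6)
Step 2: Count runs R = 7.
Step 3: Under H0 (random ordering), E[R] = 2*n_A*n_B/(n_A+n_B) + 1 = 2*6*6/12 + 1 = 7.0000.
        Var[R] = 2*n_A*n_B*(2*n_A*n_B - n_A - n_B) / ((n_A+n_B)^2 * (n_A+n_B-1)) = 4320/1584 = 2.7273.
        SD[R] = 1.6514.
Step 4: R = E[R], so z = 0 with no continuity correction.
Step 5: Two-sided p-value via normal approximation = 2*(1 - Phi(|z|)) = 1.000000.
Step 6: alpha = 0.1. fail to reject H0.

R = 7, z = 0.0000, p = 1.000000, fail to reject H0.


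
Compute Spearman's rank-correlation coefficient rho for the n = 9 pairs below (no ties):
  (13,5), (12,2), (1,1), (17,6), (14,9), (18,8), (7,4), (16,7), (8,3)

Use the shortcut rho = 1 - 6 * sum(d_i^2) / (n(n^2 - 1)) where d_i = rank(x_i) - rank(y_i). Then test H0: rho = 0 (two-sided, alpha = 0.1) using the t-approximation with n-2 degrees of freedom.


Step 1: Rank x and y separately (midranks; no ties here).
rank(x): 13->5, 12->4, 1->1, 17->8, 14->6, 18->9, 7->2, 16->7, 8->3
rank(y): 5->5, 2->2, 1->1, 6->6, 9->9, 8->8, 4->4, 7->7, 3->3
Step 2: d_i = R_x(i) - R_y(i); compute d_i^2.
  (5-5)^2=0, (4-2)^2=4, (1-1)^2=0, (8-6)^2=4, (6-9)^2=9, (9-8)^2=1, (2-4)^2=4, (7-7)^2=0, (3-3)^2=0
sum(d^2) = 22.
Step 3: rho = 1 - 6*22 / (9*(9^2 - 1)) = 1 - 132/720 = 0.816667.
Step 4: Under H0, t = rho * sqrt((n-2)/(1-rho^2)) = 3.7440 ~ t(7).
Step 5: Two-sided p-value from the t-distribution with 7 df = 0.007225.
Step 6: alpha = 0.1. reject H0.

rho = 0.8167, p = 0.007225, reject H0 at alpha = 0.1.


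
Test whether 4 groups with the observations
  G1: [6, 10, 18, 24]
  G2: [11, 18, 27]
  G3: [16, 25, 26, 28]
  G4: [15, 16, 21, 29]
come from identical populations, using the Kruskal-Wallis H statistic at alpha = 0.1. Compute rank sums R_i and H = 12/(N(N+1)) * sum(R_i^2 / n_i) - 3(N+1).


Step 1: Combine all N = 15 observations and assign midranks.
sorted (value, group, rank): (6,G1,1), (10,G1,2), (11,G2,3), (15,G4,4), (16,G3,5.5), (16,G4,5.5), (18,G1,7.5), (18,G2,7.5), (21,G4,9), (24,G1,10), (25,G3,11), (26,G3,12), (27,G2,13), (28,G3,14), (29,G4,15)
Step 2: Sum ranks within each group.
R_1 = 20.5 (n_1 = 4)
R_2 = 23.5 (n_2 = 3)
R_3 = 42.5 (n_3 = 4)
R_4 = 33.5 (n_4 = 4)
Step 3: H = 12/(N(N+1)) * sum(R_i^2/n_i) - 3(N+1)
     = 12/(15*16) * (20.5^2/4 + 23.5^2/3 + 42.5^2/4 + 33.5^2/4) - 3*16
     = 0.050000 * 1021.27 - 48
     = 3.063542.
Step 4: Ties present; correction factor C = 1 - 12/(15^3 - 15) = 0.996429. Corrected H = 3.063542 / 0.996429 = 3.074522.
Step 5: Under H0, H ~ chi^2(3); p-value = 0.380277.
Step 6: alpha = 0.1. fail to reject H0.

H = 3.0745, df = 3, p = 0.380277, fail to reject H0.


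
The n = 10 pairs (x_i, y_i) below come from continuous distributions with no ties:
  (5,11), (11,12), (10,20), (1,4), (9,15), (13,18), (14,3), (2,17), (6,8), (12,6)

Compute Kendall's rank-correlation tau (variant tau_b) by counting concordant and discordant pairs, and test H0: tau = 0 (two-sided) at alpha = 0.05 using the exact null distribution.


Step 1: Enumerate the 45 unordered pairs (i,j) with i<j and classify each by sign(x_j-x_i) * sign(y_j-y_i).
  (1,2):dx=+6,dy=+1->C; (1,3):dx=+5,dy=+9->C; (1,4):dx=-4,dy=-7->C; (1,5):dx=+4,dy=+4->C
  (1,6):dx=+8,dy=+7->C; (1,7):dx=+9,dy=-8->D; (1,8):dx=-3,dy=+6->D; (1,9):dx=+1,dy=-3->D
  (1,10):dx=+7,dy=-5->D; (2,3):dx=-1,dy=+8->D; (2,4):dx=-10,dy=-8->C; (2,5):dx=-2,dy=+3->D
  (2,6):dx=+2,dy=+6->C; (2,7):dx=+3,dy=-9->D; (2,8):dx=-9,dy=+5->D; (2,9):dx=-5,dy=-4->C
  (2,10):dx=+1,dy=-6->D; (3,4):dx=-9,dy=-16->C; (3,5):dx=-1,dy=-5->C; (3,6):dx=+3,dy=-2->D
  (3,7):dx=+4,dy=-17->D; (3,8):dx=-8,dy=-3->C; (3,9):dx=-4,dy=-12->C; (3,10):dx=+2,dy=-14->D
  (4,5):dx=+8,dy=+11->C; (4,6):dx=+12,dy=+14->C; (4,7):dx=+13,dy=-1->D; (4,8):dx=+1,dy=+13->C
  (4,9):dx=+5,dy=+4->C; (4,10):dx=+11,dy=+2->C; (5,6):dx=+4,dy=+3->C; (5,7):dx=+5,dy=-12->D
  (5,8):dx=-7,dy=+2->D; (5,9):dx=-3,dy=-7->C; (5,10):dx=+3,dy=-9->D; (6,7):dx=+1,dy=-15->D
  (6,8):dx=-11,dy=-1->C; (6,9):dx=-7,dy=-10->C; (6,10):dx=-1,dy=-12->C; (7,8):dx=-12,dy=+14->D
  (7,9):dx=-8,dy=+5->D; (7,10):dx=-2,dy=+3->D; (8,9):dx=+4,dy=-9->D; (8,10):dx=+10,dy=-11->D
  (9,10):dx=+6,dy=-2->D
Step 2: C = 22, D = 23, total pairs = 45.
Step 3: tau = (C - D)/(n(n-1)/2) = (22 - 23)/45 = -0.022222.
Step 4: Exact two-sided p-value (enumerate n! = 3628800 permutations of y under H0): p = 1.000000.
Step 5: alpha = 0.05. fail to reject H0.

tau_b = -0.0222 (C=22, D=23), p = 1.000000, fail to reject H0.


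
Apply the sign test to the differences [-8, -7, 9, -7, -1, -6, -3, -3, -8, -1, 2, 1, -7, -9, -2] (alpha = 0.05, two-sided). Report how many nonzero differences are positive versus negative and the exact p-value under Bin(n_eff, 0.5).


Step 1: Discard zero differences. Original n = 15; n_eff = number of nonzero differences = 15.
Nonzero differences (with sign): -8, -7, +9, -7, -1, -6, -3, -3, -8, -1, +2, +1, -7, -9, -2
Step 2: Count signs: positive = 3, negative = 12.
Step 3: Under H0: P(positive) = 0.5, so the number of positives S ~ Bin(15, 0.5).
Step 4: Two-sided exact p-value = sum of Bin(15,0.5) probabilities at or below the observed probability = 0.035156.
Step 5: alpha = 0.05. reject H0.

n_eff = 15, pos = 3, neg = 12, p = 0.035156, reject H0.


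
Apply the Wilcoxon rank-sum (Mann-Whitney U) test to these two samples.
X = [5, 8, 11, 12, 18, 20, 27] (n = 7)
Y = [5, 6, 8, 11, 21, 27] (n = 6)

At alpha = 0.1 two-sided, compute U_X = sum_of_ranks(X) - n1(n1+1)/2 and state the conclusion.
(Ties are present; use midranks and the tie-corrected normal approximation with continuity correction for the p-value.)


Step 1: Combine and sort all 13 observations; assign midranks.
sorted (value, group): (5,X), (5,Y), (6,Y), (8,X), (8,Y), (11,X), (11,Y), (12,X), (18,X), (20,X), (21,Y), (27,X), (27,Y)
ranks: 5->1.5, 5->1.5, 6->3, 8->4.5, 8->4.5, 11->6.5, 11->6.5, 12->8, 18->9, 20->10, 21->11, 27->12.5, 27->12.5
Step 2: Rank sum for X: R1 = 1.5 + 4.5 + 6.5 + 8 + 9 + 10 + 12.5 = 52.
Step 3: U_X = R1 - n1(n1+1)/2 = 52 - 7*8/2 = 52 - 28 = 24.
       U_Y = n1*n2 - U_X = 42 - 24 = 18.
Step 4: Ties are present, so use the tie-corrected normal approximation (with continuity correction) for the p-value.
Step 5: p-value = 0.719504; compare to alpha = 0.1. fail to reject H0.

U_X = 24, p = 0.719504, fail to reject H0 at alpha = 0.1.


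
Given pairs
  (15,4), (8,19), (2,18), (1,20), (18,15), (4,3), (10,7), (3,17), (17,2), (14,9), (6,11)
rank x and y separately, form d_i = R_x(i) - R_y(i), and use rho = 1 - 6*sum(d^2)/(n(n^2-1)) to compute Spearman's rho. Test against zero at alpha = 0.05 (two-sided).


Step 1: Rank x and y separately (midranks; no ties here).
rank(x): 15->9, 8->6, 2->2, 1->1, 18->11, 4->4, 10->7, 3->3, 17->10, 14->8, 6->5
rank(y): 4->3, 19->10, 18->9, 20->11, 15->7, 3->2, 7->4, 17->8, 2->1, 9->5, 11->6
Step 2: d_i = R_x(i) - R_y(i); compute d_i^2.
  (9-3)^2=36, (6-10)^2=16, (2-9)^2=49, (1-11)^2=100, (11-7)^2=16, (4-2)^2=4, (7-4)^2=9, (3-8)^2=25, (10-1)^2=81, (8-5)^2=9, (5-6)^2=1
sum(d^2) = 346.
Step 3: rho = 1 - 6*346 / (11*(11^2 - 1)) = 1 - 2076/1320 = -0.572727.
Step 4: Under H0, t = rho * sqrt((n-2)/(1-rho^2)) = -2.0960 ~ t(9).
Step 5: Two-sided p-value from the t-distribution with 9 df = 0.065543.
Step 6: alpha = 0.05. fail to reject H0.

rho = -0.5727, p = 0.065543, fail to reject H0 at alpha = 0.05.


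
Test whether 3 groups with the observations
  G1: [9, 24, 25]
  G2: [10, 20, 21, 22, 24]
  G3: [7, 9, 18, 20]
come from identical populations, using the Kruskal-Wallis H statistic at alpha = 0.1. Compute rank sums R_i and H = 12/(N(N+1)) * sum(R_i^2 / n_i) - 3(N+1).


Step 1: Combine all N = 12 observations and assign midranks.
sorted (value, group, rank): (7,G3,1), (9,G1,2.5), (9,G3,2.5), (10,G2,4), (18,G3,5), (20,G2,6.5), (20,G3,6.5), (21,G2,8), (22,G2,9), (24,G1,10.5), (24,G2,10.5), (25,G1,12)
Step 2: Sum ranks within each group.
R_1 = 25 (n_1 = 3)
R_2 = 38 (n_2 = 5)
R_3 = 15 (n_3 = 4)
Step 3: H = 12/(N(N+1)) * sum(R_i^2/n_i) - 3(N+1)
     = 12/(12*13) * (25^2/3 + 38^2/5 + 15^2/4) - 3*13
     = 0.076923 * 553.383 - 39
     = 3.567949.
Step 4: Ties present; correction factor C = 1 - 18/(12^3 - 12) = 0.989510. Corrected H = 3.567949 / 0.989510 = 3.605771.
Step 5: Under H0, H ~ chi^2(2); p-value = 0.164823.
Step 6: alpha = 0.1. fail to reject H0.

H = 3.6058, df = 2, p = 0.164823, fail to reject H0.


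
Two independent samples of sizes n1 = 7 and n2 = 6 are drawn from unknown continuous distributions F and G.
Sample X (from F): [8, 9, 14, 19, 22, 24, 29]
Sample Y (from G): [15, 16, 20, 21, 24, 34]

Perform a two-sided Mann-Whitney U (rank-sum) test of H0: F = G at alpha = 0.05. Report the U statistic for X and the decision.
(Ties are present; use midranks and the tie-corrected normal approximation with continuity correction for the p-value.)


Step 1: Combine and sort all 13 observations; assign midranks.
sorted (value, group): (8,X), (9,X), (14,X), (15,Y), (16,Y), (19,X), (20,Y), (21,Y), (22,X), (24,X), (24,Y), (29,X), (34,Y)
ranks: 8->1, 9->2, 14->3, 15->4, 16->5, 19->6, 20->7, 21->8, 22->9, 24->10.5, 24->10.5, 29->12, 34->13
Step 2: Rank sum for X: R1 = 1 + 2 + 3 + 6 + 9 + 10.5 + 12 = 43.5.
Step 3: U_X = R1 - n1(n1+1)/2 = 43.5 - 7*8/2 = 43.5 - 28 = 15.5.
       U_Y = n1*n2 - U_X = 42 - 15.5 = 26.5.
Step 4: Ties are present, so use the tie-corrected normal approximation (with continuity correction) for the p-value.
Step 5: p-value = 0.474443; compare to alpha = 0.05. fail to reject H0.

U_X = 15.5, p = 0.474443, fail to reject H0 at alpha = 0.05.


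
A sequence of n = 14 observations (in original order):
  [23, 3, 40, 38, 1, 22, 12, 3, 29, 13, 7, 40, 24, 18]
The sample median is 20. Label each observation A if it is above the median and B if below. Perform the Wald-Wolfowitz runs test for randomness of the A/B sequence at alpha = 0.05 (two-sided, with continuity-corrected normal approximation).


Step 1: Compute median = 20; label A = above, B = below.
Labels in order: ABAABABBABBAAB  (n_A = 7, n_B = 7)
Step 2: Count runs R = 10.
Step 3: Under H0 (random ordering), E[R] = 2*n_A*n_B/(n_A+n_B) + 1 = 2*7*7/14 + 1 = 8.0000.
        Var[R] = 2*n_A*n_B*(2*n_A*n_B - n_A - n_B) / ((n_A+n_B)^2 * (n_A+n_B-1)) = 8232/2548 = 3.2308.
        SD[R] = 1.7974.
Step 4: Continuity-corrected z = (R - 0.5 - E[R]) / SD[R] = (10 - 0.5 - 8.0000) / 1.7974 = 0.8345.
Step 5: Two-sided p-value via normal approximation = 2*(1 - Phi(|z|)) = 0.403986.
Step 6: alpha = 0.05. fail to reject H0.

R = 10, z = 0.8345, p = 0.403986, fail to reject H0.


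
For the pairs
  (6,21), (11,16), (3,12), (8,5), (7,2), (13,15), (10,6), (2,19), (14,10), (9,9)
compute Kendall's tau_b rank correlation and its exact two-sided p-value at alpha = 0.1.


Step 1: Enumerate the 45 unordered pairs (i,j) with i<j and classify each by sign(x_j-x_i) * sign(y_j-y_i).
  (1,2):dx=+5,dy=-5->D; (1,3):dx=-3,dy=-9->C; (1,4):dx=+2,dy=-16->D; (1,5):dx=+1,dy=-19->D
  (1,6):dx=+7,dy=-6->D; (1,7):dx=+4,dy=-15->D; (1,8):dx=-4,dy=-2->C; (1,9):dx=+8,dy=-11->D
  (1,10):dx=+3,dy=-12->D; (2,3):dx=-8,dy=-4->C; (2,4):dx=-3,dy=-11->C; (2,5):dx=-4,dy=-14->C
  (2,6):dx=+2,dy=-1->D; (2,7):dx=-1,dy=-10->C; (2,8):dx=-9,dy=+3->D; (2,9):dx=+3,dy=-6->D
  (2,10):dx=-2,dy=-7->C; (3,4):dx=+5,dy=-7->D; (3,5):dx=+4,dy=-10->D; (3,6):dx=+10,dy=+3->C
  (3,7):dx=+7,dy=-6->D; (3,8):dx=-1,dy=+7->D; (3,9):dx=+11,dy=-2->D; (3,10):dx=+6,dy=-3->D
  (4,5):dx=-1,dy=-3->C; (4,6):dx=+5,dy=+10->C; (4,7):dx=+2,dy=+1->C; (4,8):dx=-6,dy=+14->D
  (4,9):dx=+6,dy=+5->C; (4,10):dx=+1,dy=+4->C; (5,6):dx=+6,dy=+13->C; (5,7):dx=+3,dy=+4->C
  (5,8):dx=-5,dy=+17->D; (5,9):dx=+7,dy=+8->C; (5,10):dx=+2,dy=+7->C; (6,7):dx=-3,dy=-9->C
  (6,8):dx=-11,dy=+4->D; (6,9):dx=+1,dy=-5->D; (6,10):dx=-4,dy=-6->C; (7,8):dx=-8,dy=+13->D
  (7,9):dx=+4,dy=+4->C; (7,10):dx=-1,dy=+3->D; (8,9):dx=+12,dy=-9->D; (8,10):dx=+7,dy=-10->D
  (9,10):dx=-5,dy=-1->C
Step 2: C = 21, D = 24, total pairs = 45.
Step 3: tau = (C - D)/(n(n-1)/2) = (21 - 24)/45 = -0.066667.
Step 4: Exact two-sided p-value (enumerate n! = 3628800 permutations of y under H0): p = 0.861801.
Step 5: alpha = 0.1. fail to reject H0.

tau_b = -0.0667 (C=21, D=24), p = 0.861801, fail to reject H0.


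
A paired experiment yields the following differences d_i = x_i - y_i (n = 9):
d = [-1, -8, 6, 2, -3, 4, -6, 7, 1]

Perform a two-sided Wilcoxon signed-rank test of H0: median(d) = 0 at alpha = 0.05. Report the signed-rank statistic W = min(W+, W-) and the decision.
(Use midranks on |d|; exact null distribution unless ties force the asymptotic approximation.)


Step 1: Drop any zero differences (none here) and take |d_i|.
|d| = [1, 8, 6, 2, 3, 4, 6, 7, 1]
Step 2: Midrank |d_i| (ties get averaged ranks).
ranks: |1|->1.5, |8|->9, |6|->6.5, |2|->3, |3|->4, |4|->5, |6|->6.5, |7|->8, |1|->1.5
Step 3: Attach original signs; sum ranks with positive sign and with negative sign.
W+ = 6.5 + 3 + 5 + 8 + 1.5 = 24
W- = 1.5 + 9 + 4 + 6.5 = 21
(Check: W+ + W- = 45 should equal n(n+1)/2 = 45.)
Step 4: Test statistic W = min(W+, W-) = 21.
Step 5: Ties in |d|, so use the tie-corrected normal approximation.
        E[W] = n(n+1)/4 = 9*10/4 = 22.5.
        Tie groups: |d|=1 (t=2), |d|=6 (t=2); sum(t^3 - t) = 12.
        Var[W] = n(n+1)(2n+1)/24 - sum(t^3-t)/48 = 1710/24 - 12/48 = 71.
        z = (W - E[W]) / sqrt(Var[W]) = (21 - 22.5) / 8.4261 = -0.1780.
        Two-sided p = 2*Phi(z) = 0.858709.
Step 6: alpha = 0.05. fail to reject H0.

W+ = 24, W- = 21, W = min = 21, p = 0.858709, fail to reject H0.


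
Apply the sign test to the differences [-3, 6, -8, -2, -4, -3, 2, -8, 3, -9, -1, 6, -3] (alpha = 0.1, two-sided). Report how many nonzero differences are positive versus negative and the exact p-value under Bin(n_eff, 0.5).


Step 1: Discard zero differences. Original n = 13; n_eff = number of nonzero differences = 13.
Nonzero differences (with sign): -3, +6, -8, -2, -4, -3, +2, -8, +3, -9, -1, +6, -3
Step 2: Count signs: positive = 4, negative = 9.
Step 3: Under H0: P(positive) = 0.5, so the number of positives S ~ Bin(13, 0.5).
Step 4: Two-sided exact p-value = sum of Bin(13,0.5) probabilities at or below the observed probability = 0.266846.
Step 5: alpha = 0.1. fail to reject H0.

n_eff = 13, pos = 4, neg = 9, p = 0.266846, fail to reject H0.


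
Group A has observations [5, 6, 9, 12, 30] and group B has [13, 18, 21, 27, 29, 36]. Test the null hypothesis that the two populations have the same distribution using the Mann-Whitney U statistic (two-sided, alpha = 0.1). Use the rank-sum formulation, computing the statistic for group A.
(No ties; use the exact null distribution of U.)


Step 1: Combine and sort all 11 observations; assign midranks.
sorted (value, group): (5,X), (6,X), (9,X), (12,X), (13,Y), (18,Y), (21,Y), (27,Y), (29,Y), (30,X), (36,Y)
ranks: 5->1, 6->2, 9->3, 12->4, 13->5, 18->6, 21->7, 27->8, 29->9, 30->10, 36->11
Step 2: Rank sum for X: R1 = 1 + 2 + 3 + 4 + 10 = 20.
Step 3: U_X = R1 - n1(n1+1)/2 = 20 - 5*6/2 = 20 - 15 = 5.
       U_Y = n1*n2 - U_X = 30 - 5 = 25.
Step 4: No ties, so the exact null distribution of U (based on enumerating the C(11,5) = 462 equally likely rank assignments) gives the two-sided p-value.
Step 5: p-value = 0.082251; compare to alpha = 0.1. reject H0.

U_X = 5, p = 0.082251, reject H0 at alpha = 0.1.


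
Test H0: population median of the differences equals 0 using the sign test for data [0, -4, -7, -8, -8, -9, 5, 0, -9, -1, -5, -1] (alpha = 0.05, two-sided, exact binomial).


Step 1: Discard zero differences. Original n = 12; n_eff = number of nonzero differences = 10.
Nonzero differences (with sign): -4, -7, -8, -8, -9, +5, -9, -1, -5, -1
Step 2: Count signs: positive = 1, negative = 9.
Step 3: Under H0: P(positive) = 0.5, so the number of positives S ~ Bin(10, 0.5).
Step 4: Two-sided exact p-value = sum of Bin(10,0.5) probabilities at or below the observed probability = 0.021484.
Step 5: alpha = 0.05. reject H0.

n_eff = 10, pos = 1, neg = 9, p = 0.021484, reject H0.
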